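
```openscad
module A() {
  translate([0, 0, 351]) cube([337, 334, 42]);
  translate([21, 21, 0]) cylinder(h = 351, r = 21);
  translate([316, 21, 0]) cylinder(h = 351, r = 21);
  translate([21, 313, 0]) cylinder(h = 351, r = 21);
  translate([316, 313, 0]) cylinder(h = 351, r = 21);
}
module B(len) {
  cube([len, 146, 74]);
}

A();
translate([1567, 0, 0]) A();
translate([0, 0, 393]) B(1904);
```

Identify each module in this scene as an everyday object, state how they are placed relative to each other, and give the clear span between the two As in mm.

Second stool starts at x = 1567; first ends at x = 337; clear span = 1567 − 337 = 1230 mm.

A is a stool. B is a beam. A beam spans the tops of two stools. The clear span between the two stools is 1230 mm.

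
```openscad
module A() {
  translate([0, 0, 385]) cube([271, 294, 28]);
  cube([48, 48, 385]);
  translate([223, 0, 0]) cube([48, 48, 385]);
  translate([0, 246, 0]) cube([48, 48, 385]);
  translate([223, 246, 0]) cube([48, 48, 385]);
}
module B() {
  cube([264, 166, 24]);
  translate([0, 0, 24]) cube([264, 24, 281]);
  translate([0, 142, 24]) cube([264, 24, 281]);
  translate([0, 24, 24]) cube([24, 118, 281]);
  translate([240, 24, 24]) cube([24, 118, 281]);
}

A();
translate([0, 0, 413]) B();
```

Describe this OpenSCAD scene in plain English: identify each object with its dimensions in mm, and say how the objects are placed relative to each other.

A is a four-legged stool. The seat is 271×294 mm, 28 mm thick, top at z = 413 mm. It stands on four square legs, each 48×48 mm in cross-section, from z = 0 to the seat underside, each flush with a corner of the seat.

B is an open storage box with external size 264×166×305 mm and wall thickness 24 mm (the base is also 24 mm thick). The base covers the whole footprint; the four walls stand on the base, with the y-facing walls full-width and the x-facing walls fitting between their inner faces.

The open box is on top of the stool.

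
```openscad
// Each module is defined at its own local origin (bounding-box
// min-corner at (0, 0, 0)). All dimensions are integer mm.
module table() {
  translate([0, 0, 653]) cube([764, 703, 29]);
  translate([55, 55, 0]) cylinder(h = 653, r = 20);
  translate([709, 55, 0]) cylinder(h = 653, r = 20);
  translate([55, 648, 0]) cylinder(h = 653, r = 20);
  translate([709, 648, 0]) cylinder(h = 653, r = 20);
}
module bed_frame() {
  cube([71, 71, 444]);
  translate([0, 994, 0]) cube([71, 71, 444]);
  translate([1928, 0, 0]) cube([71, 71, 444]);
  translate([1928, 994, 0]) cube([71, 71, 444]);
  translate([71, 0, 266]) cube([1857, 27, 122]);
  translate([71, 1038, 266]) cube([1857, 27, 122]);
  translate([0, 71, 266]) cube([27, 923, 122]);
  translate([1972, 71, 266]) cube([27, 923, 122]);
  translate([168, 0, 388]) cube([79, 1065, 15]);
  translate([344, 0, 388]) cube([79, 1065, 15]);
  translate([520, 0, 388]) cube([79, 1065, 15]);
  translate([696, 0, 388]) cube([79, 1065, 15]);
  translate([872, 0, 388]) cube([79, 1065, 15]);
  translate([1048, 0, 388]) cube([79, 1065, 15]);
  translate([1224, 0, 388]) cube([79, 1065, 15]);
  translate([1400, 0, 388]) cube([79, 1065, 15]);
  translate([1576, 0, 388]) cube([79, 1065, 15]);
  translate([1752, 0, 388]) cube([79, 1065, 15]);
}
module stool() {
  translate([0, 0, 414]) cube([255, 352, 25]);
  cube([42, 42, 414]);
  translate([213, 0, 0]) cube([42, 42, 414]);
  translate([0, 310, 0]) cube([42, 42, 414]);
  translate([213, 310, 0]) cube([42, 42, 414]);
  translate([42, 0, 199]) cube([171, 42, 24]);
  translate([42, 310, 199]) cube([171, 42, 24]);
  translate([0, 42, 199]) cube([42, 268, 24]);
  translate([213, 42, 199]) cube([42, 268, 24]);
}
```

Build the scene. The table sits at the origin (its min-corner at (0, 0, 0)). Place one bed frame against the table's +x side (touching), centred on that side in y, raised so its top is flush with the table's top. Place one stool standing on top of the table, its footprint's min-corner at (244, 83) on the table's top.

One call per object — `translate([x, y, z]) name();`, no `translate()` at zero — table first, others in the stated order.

table();
translate([764, -181, 238]) bed_frame();
translate([244, 83, 682]) stool();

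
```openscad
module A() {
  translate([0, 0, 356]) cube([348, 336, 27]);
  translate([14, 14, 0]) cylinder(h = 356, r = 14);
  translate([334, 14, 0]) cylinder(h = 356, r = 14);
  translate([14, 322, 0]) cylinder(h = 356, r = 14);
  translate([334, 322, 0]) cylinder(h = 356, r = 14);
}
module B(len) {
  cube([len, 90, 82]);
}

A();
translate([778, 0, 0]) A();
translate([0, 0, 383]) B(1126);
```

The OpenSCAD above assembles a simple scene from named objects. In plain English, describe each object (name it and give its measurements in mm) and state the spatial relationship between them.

A is a four-legged stool. The seat is a 348×336×27 mm slab whose top surface is at z = 383 mm; four round legs, each 28 mm in diameter, run from the floor (z = 0) to the underside of the seat, each leg's axis is inset half a diameter from the nearest pair of seat edges (so the leg's bounding box is flush with the corner).

B is a rectangular beam 1126 mm long (x), 90 mm deep (y), 82 mm thick (z).

The beam spans the tops of two stools placed 430 mm apart, resting at z = 383 mm.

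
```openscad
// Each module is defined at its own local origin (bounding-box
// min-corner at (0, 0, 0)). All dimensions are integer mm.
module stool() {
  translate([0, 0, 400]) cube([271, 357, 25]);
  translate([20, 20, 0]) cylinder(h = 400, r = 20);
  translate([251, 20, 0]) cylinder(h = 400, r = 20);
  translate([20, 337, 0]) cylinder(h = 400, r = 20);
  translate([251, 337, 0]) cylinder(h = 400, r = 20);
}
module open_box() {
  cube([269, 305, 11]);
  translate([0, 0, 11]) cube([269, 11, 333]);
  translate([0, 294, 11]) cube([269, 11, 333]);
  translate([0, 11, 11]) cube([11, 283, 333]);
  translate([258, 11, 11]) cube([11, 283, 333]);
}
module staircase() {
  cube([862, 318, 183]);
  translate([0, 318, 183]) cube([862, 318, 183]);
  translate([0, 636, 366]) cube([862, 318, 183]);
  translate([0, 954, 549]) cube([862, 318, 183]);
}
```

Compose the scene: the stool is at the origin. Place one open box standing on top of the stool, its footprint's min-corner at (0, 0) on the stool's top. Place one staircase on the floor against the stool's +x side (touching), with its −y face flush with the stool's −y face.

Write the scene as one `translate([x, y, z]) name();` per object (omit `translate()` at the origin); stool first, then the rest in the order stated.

stool();
translate([0, 0, 425]) open_box();
translate([271, 0, 0]) staircase();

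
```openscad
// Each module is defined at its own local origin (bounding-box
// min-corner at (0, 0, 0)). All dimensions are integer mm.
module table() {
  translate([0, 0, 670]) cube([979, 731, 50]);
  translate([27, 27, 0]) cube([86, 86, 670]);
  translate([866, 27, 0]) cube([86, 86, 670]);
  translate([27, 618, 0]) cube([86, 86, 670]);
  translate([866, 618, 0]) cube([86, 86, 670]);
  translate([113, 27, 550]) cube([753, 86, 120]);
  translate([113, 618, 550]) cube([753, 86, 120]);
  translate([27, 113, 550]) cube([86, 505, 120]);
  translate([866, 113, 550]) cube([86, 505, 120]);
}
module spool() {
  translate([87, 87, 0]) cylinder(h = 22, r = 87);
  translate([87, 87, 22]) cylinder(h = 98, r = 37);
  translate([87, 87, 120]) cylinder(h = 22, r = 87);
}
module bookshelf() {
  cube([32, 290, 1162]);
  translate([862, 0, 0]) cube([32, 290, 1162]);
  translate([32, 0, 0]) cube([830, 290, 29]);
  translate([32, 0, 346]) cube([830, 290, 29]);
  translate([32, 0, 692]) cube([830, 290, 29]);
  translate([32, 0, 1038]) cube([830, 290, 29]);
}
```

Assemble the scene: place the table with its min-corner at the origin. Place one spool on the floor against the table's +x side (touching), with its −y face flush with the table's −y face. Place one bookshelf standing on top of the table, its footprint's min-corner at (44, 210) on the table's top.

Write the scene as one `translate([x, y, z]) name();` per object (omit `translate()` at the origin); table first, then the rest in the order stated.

table();
translate([979, 0, 0]) spool();
translate([44, 210, 720]) bookshelf();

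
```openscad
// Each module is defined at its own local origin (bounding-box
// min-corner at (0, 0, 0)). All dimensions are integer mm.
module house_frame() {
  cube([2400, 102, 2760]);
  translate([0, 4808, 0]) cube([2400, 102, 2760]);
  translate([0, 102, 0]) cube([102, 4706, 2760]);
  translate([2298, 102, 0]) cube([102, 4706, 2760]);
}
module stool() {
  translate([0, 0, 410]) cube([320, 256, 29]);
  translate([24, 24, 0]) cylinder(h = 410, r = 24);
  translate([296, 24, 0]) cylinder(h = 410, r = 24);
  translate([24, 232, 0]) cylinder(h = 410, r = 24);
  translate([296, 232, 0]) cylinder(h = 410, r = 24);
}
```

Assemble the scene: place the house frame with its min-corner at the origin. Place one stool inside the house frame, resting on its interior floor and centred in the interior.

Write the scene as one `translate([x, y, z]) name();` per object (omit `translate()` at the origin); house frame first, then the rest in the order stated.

house_frame();
translate([1040, 2327, 0]) stool();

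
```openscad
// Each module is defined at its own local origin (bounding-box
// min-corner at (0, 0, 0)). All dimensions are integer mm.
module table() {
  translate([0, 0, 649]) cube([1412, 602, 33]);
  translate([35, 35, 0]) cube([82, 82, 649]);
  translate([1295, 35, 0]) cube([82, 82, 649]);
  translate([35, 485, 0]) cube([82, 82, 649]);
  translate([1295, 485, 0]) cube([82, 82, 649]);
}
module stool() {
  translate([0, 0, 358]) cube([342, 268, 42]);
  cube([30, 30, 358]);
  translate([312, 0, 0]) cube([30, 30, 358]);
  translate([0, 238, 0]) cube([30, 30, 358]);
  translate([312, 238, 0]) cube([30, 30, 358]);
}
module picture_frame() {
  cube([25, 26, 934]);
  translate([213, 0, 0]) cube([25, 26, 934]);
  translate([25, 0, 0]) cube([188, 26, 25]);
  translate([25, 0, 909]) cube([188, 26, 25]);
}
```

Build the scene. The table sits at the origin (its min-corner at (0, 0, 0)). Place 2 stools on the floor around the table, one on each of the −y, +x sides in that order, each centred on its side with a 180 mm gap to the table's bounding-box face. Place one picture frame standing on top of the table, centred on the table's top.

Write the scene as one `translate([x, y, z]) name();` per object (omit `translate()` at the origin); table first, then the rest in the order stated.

table();
translate([535, -448, 0]) stool();
translate([1592, 167, 0]) stool();
translate([587, 288, 682]) picture_frame();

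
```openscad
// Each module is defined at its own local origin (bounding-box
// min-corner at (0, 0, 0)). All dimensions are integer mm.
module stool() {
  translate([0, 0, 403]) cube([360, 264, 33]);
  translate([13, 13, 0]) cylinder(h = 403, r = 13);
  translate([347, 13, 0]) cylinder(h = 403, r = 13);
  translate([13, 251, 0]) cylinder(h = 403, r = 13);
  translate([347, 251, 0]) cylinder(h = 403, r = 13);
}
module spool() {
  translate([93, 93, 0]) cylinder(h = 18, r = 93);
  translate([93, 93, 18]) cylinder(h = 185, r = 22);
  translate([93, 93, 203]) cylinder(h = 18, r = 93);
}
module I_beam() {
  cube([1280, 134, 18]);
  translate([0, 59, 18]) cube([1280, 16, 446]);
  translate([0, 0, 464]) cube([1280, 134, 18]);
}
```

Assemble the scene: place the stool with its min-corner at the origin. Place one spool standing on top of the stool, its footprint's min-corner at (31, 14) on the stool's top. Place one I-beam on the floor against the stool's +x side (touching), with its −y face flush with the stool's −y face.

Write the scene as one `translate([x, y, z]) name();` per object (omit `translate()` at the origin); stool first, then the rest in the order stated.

stool();
translate([31, 14, 436]) spool();
translate([360, 0, 0]) I_beam();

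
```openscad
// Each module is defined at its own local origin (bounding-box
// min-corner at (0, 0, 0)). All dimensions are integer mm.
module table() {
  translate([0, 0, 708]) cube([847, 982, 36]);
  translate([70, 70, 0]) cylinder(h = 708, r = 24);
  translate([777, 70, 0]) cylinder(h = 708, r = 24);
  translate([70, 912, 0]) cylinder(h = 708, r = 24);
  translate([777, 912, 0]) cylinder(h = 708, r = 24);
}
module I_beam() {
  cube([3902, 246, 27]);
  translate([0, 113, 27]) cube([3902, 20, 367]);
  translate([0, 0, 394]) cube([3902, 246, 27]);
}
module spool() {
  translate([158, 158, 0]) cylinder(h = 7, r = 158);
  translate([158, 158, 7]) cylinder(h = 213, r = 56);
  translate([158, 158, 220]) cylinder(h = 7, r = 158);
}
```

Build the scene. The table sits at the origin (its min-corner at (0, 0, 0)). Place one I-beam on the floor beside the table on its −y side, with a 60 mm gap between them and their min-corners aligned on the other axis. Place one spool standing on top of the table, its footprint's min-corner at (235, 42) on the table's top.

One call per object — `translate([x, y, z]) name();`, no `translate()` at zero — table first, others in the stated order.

table();
translate([0, -306, 0]) I_beam();
translate([235, 42, 744]) spool();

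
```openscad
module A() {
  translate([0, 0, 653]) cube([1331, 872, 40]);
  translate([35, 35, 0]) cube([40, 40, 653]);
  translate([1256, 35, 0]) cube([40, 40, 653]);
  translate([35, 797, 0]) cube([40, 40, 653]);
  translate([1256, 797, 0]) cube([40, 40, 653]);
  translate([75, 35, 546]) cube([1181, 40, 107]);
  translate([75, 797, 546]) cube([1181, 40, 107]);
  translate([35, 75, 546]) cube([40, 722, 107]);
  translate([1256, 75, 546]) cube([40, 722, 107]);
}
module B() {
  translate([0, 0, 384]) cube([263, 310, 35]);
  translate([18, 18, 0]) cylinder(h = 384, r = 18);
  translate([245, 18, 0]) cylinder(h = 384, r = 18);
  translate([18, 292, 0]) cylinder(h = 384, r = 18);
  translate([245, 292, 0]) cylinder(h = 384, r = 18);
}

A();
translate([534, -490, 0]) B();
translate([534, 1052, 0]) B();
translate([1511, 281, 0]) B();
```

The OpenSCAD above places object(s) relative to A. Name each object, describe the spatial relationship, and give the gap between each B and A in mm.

A is a table. B is a stool. Three stools sit around the table at the −y, +y, +x sides. The gap between each stool and the table is 180 mm.

Each stool's nearest face is 180 mm from the table's bounding box.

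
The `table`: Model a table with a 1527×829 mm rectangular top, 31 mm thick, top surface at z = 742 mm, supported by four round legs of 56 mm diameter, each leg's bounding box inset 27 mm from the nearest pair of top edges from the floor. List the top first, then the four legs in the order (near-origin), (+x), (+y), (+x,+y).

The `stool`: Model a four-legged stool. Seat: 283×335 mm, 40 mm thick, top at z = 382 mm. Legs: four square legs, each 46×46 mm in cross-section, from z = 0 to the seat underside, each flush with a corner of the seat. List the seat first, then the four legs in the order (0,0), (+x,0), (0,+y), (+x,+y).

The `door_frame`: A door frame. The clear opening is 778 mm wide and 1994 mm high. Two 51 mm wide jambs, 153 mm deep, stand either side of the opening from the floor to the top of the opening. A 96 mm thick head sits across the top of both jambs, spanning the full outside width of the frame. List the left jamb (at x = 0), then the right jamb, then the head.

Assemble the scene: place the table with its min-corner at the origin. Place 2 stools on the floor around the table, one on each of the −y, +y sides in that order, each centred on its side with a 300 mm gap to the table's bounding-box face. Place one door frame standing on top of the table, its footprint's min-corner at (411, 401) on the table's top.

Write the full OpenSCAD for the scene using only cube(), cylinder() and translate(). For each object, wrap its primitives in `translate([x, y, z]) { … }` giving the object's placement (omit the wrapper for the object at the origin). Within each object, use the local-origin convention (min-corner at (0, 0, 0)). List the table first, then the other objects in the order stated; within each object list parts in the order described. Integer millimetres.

translate([0, 0, 711]) cube([1527, 829, 31]);
translate([55, 55, 0]) cylinder(h = 711, r = 28);
translate([1472, 55, 0]) cylinder(h = 711, r = 28);
translate([55, 774, 0]) cylinder(h = 711, r = 28);
translate([1472, 774, 0]) cylinder(h = 711, r = 28);
translate([622, -635, 0]) {
  translate([0, 0, 342]) cube([283, 335, 40]);
  cube([46, 46, 342]);
  translate([237, 0, 0]) cube([46, 46, 342]);
  translate([0, 289, 0]) cube([46, 46, 342]);
  translate([237, 289, 0]) cube([46, 46, 342]);
}
translate([622, 1129, 0]) {
  translate([0, 0, 342]) cube([283, 335, 40]);
  cube([46, 46, 342]);
  translate([237, 0, 0]) cube([46, 46, 342]);
  translate([0, 289, 0]) cube([46, 46, 342]);
  translate([237, 289, 0]) cube([46, 46, 342]);
}
translate([411, 401, 742]) {
  cube([51, 153, 1994]);
  translate([829, 0, 0]) cube([51, 153, 1994]);
  translate([0, 0, 1994]) cube([880, 153, 96]);
}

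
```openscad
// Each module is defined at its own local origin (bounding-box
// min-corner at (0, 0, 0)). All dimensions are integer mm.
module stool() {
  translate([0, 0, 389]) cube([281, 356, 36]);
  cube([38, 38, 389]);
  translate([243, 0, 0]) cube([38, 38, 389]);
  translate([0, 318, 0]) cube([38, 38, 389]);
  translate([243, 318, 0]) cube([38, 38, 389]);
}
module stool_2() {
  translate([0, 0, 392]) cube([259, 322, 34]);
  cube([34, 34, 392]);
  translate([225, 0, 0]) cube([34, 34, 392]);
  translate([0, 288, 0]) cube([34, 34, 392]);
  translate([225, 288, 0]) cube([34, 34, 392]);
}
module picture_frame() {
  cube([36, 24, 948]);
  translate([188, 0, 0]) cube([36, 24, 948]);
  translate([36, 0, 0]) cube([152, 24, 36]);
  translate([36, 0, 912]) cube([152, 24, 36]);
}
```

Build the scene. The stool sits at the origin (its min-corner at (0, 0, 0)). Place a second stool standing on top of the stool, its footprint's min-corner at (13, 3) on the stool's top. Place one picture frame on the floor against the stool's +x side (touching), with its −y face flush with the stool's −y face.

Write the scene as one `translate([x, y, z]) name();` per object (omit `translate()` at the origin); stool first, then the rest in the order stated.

stool();
translate([13, 3, 425]) stool_2();
translate([281, 0, 0]) picture_frame();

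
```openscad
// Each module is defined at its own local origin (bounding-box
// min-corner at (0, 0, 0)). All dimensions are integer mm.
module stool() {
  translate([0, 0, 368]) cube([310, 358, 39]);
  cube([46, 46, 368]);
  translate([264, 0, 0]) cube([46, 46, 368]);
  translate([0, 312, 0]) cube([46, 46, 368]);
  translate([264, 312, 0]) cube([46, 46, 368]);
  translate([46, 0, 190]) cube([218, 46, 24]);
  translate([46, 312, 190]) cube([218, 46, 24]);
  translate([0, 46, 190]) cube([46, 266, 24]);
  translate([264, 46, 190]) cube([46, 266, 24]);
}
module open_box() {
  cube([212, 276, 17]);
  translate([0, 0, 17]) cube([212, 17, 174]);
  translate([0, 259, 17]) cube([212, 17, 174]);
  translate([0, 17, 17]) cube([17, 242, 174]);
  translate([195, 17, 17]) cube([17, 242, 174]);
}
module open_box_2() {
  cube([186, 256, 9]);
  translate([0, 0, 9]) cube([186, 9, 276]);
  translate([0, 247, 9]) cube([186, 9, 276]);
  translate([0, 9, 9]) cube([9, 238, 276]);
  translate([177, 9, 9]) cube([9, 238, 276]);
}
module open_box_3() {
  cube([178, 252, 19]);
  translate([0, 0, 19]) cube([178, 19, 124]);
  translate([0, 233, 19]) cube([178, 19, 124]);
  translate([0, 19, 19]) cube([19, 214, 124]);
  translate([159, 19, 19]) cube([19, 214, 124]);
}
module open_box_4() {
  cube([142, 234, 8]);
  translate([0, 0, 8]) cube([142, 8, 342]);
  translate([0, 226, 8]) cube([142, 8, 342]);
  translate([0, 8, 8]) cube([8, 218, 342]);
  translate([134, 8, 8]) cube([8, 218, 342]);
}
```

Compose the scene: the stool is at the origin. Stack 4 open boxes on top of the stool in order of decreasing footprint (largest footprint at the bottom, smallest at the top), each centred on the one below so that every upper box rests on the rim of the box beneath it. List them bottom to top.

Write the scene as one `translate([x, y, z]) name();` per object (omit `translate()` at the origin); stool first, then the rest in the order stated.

stool();
translate([49, 41, 407]) open_box();
translate([62, 51, 598]) open_box_2();
translate([66, 53, 883]) open_box_3();
translate([84, 62, 1026]) open_box_4();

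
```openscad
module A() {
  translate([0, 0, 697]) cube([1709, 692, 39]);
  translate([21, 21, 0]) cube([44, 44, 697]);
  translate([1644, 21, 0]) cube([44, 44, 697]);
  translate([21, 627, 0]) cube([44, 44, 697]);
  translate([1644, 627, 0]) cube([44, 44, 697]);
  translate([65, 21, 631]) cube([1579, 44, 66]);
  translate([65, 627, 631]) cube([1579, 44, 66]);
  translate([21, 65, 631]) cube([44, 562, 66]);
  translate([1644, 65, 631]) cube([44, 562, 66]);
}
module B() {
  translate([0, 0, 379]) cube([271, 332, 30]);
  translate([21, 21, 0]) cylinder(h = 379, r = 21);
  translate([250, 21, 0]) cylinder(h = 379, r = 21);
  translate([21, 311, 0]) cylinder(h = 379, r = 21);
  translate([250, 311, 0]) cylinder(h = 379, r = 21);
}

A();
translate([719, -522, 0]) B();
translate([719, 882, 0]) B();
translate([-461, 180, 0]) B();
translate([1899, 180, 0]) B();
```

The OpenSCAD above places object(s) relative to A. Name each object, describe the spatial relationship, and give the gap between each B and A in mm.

A is a table. B is a stool. Four stools sit around the table at the −y, +y, −x, +x sides. The gap between each stool and the table is 190 mm.

Each stool's nearest face is 190 mm from the table's bounding box.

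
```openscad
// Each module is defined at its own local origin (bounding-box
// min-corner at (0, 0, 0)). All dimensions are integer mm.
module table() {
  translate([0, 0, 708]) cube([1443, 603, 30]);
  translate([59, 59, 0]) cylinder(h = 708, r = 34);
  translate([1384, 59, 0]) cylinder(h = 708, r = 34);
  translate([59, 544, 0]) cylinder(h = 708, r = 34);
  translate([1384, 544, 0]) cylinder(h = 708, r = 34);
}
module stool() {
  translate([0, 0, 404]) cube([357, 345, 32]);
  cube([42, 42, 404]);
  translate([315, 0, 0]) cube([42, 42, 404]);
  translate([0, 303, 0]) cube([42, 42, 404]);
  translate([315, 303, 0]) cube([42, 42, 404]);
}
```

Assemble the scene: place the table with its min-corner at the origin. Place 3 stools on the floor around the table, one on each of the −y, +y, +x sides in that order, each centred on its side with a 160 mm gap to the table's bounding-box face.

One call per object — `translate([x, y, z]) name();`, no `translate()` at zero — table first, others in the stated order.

table();
translate([543, -505, 0]) stool();
translate([543, 763, 0]) stool();
translate([1603, 129, 0]) stool();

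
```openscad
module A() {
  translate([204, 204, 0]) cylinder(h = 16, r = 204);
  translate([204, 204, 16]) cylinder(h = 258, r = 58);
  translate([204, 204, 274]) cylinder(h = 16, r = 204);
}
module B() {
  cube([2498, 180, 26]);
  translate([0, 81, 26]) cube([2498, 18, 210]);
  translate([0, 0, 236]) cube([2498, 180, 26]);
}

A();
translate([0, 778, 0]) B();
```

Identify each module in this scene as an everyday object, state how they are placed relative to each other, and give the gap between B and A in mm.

A is a spool. B is an I-beam. The I-beam is on the floor beside the spool on its +y side. The gap between the I-beam and the spool is 370 mm.

The I-beam's nearest face is 370 mm from the spool's +y face.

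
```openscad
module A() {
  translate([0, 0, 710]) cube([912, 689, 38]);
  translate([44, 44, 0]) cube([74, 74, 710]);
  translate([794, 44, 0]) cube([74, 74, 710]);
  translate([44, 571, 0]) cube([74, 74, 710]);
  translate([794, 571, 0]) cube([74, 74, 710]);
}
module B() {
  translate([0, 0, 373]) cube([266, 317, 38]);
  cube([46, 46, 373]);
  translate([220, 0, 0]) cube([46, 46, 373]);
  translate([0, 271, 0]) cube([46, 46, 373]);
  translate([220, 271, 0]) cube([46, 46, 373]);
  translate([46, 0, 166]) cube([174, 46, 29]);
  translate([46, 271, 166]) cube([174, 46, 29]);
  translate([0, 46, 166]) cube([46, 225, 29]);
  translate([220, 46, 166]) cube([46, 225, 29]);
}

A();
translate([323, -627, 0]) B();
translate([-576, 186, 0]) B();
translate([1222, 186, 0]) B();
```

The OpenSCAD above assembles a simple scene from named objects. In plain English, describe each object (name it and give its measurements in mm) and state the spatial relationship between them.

A is a table with a 912×689 mm rectangular top, 38 mm thick, top surface at z = 748 mm, supported by four 74×74 mm square legs, each inset 44 mm from the nearest pair of top edges, running from the floor.

B is a four-legged stool. The seat is 266×317 mm, 38 mm thick, top at z = 411 mm. It stands on four square legs, each 46×46 mm in cross-section, from z = 0 to the seat underside, each flush with a corner of the seat. Four stretchers, 46 mm wide and 29 mm tall, connect adjacent legs with their undersides at z = 166 mm, each running between the inner faces of the legs it joins and aligned with the legs' outer faces on the other axis.

Three stools sit around the table at the −y, −x, +x sides.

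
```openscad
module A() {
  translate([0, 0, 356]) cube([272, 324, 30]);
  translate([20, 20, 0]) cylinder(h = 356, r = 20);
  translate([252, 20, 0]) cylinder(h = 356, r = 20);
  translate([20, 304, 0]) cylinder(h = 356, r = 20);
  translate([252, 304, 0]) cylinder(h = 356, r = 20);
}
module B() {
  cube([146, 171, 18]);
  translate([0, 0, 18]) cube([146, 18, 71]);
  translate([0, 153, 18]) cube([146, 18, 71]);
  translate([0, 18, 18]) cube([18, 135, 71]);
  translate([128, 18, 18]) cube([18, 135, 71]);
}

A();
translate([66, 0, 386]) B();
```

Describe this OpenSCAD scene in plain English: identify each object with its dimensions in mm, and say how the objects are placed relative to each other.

A is a simple wooden stool: a rectangular seat 272 mm (x) by 324 mm (y), 30 mm thick, top face at z = 386 mm, on four round legs, each 40 mm in diameter. The legs rest on z = 0, each leg's axis is inset half a diameter from the nearest pair of seat edges (so the leg's bounding box is flush with the corner).

B is an open-topped rectangular box: outside dimensions 146×171×89 mm, with a uniform wall and base thickness of 18 mm. The base is a full 146×171 slab on the floor; four walls sit on top of the base. The front and back walls (the −y and +y sides) span the full width; the two side walls fit between them.

The open box is on top of the stool.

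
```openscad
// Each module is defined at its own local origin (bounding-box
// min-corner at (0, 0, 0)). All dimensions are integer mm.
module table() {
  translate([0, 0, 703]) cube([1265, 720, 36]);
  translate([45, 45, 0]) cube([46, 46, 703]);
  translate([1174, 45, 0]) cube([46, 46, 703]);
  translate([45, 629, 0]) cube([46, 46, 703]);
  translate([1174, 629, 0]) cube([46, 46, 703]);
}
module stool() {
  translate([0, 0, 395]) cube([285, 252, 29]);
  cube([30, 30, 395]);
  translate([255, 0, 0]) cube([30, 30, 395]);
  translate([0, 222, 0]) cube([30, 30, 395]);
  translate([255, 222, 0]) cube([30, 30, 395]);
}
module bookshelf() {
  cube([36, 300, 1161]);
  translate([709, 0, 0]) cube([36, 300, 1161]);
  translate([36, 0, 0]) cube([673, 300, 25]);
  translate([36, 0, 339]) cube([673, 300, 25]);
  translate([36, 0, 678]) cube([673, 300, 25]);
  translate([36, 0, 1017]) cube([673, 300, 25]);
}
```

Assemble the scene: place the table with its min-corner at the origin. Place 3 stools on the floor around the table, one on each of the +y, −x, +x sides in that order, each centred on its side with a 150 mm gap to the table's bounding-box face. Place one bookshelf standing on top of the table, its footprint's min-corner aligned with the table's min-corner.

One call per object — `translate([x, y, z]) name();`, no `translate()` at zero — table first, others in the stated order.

table();
translate([490, 870, 0]) stool();
translate([-435, 234, 0]) stool();
translate([1415, 234, 0]) stool();
translate([0, 0, 739]) bookshelf();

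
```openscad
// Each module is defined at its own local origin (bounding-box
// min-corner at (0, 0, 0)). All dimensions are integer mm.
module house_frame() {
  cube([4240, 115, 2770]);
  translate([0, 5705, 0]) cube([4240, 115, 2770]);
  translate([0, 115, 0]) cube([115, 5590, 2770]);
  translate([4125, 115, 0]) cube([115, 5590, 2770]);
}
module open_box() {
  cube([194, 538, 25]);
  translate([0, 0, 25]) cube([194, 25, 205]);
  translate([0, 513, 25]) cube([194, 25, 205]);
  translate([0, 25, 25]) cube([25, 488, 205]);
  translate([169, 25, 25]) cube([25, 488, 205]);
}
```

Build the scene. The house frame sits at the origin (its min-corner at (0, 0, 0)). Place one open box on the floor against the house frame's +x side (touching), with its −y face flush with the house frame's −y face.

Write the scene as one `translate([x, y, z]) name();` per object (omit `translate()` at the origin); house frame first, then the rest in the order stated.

house_frame();
translate([4240, 0, 0]) open_box();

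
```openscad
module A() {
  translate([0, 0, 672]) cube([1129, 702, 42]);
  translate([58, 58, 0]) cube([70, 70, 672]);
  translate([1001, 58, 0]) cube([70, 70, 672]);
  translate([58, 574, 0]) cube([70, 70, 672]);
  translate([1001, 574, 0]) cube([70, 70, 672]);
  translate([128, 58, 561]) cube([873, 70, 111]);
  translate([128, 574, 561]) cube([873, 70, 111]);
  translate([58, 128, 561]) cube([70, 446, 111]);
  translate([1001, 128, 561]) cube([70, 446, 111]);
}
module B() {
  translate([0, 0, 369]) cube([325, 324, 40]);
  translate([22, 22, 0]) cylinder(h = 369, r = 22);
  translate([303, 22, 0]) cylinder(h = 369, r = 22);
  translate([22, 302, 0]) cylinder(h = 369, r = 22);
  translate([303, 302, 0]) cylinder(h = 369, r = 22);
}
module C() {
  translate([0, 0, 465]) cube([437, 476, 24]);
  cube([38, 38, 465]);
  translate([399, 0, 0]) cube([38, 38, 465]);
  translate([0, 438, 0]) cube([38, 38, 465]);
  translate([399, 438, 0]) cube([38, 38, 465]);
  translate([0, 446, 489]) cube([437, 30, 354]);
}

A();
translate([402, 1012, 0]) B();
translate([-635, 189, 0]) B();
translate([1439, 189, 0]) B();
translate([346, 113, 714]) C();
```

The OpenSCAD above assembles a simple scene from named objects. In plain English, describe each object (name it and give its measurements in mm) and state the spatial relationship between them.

A is a table: top 1129 mm (x) × 702 mm (y), 42 mm thick, upper face at z = 714 mm, on four 70×70 mm square legs, each inset 58 mm from the nearest pair of top edges, running from z = 0 to the bottom of the top. Four apron rails, 70 mm thick and 111 mm tall, run between adjacent legs with their top edges flush with the underside of the top and their outer faces flush with the legs' outer faces.

B is a four-legged stool. The seat is a 325×324×40 mm slab whose top surface is at z = 409 mm; four round legs, each 44 mm in diameter, run from the floor (z = 0) to the underside of the seat, each leg's axis is inset half a diameter from the nearest pair of seat edges (so the leg's bounding box is flush with the corner).

C is a chair: 437×476 mm seat, 24 mm thick, top at z = 489 mm, on four 38 mm square corner legs flush with the seat edges. A 30 mm thick backrest slab spans the full seat width, extending 354 mm above the seat top, its back face flush with the seat's +y edge.

Three stools sit around the table at the +y, −x, +x sides. The chair is on top of the table, centred.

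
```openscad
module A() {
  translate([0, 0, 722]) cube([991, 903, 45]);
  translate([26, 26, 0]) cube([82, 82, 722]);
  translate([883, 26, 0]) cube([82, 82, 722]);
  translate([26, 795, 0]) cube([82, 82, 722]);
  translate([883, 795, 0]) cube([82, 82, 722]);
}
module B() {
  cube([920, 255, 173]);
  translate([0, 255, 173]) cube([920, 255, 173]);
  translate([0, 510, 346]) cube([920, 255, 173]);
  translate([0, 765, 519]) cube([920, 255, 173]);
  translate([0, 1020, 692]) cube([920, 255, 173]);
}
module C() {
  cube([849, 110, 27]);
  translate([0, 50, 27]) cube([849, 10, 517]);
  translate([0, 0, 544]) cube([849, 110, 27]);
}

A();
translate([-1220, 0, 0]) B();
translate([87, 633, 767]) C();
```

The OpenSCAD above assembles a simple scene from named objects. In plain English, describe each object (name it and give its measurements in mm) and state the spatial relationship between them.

A is a table with a 991×903 mm rectangular top, 45 mm thick, top surface at z = 767 mm, supported by four 82×82 mm square legs, each inset 26 mm from the nearest pair of top edges, running from the floor.

B is a run of 5 identical solid stair steps. Each tread is 920×255 mm and each step block is 173 mm high. Step 1 rests on the floor; step k is offset from step 1 by (k−1)×255 mm in y and (k−1)×173 mm in z.

C is an I-beam lying along x, 849 mm long. Overall section height 571 mm. Two flanges 110 mm wide (y) and 27 mm thick, one on the floor and one at the top; a web 10 mm thick runs between them, centred on the flange width.

The staircase is on the floor beside the table on its −x side. The I-beam is on top of the table.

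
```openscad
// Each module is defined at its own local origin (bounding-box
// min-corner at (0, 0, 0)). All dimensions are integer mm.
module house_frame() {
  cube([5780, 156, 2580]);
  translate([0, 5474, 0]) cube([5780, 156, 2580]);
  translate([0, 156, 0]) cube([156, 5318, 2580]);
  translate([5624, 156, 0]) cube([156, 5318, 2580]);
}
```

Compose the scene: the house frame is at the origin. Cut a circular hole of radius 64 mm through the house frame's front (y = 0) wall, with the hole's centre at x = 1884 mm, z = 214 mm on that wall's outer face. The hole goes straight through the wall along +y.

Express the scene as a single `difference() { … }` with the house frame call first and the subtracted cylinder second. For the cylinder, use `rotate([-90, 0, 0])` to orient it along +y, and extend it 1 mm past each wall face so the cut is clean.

difference() {
  house_frame();
  translate([1884, -1, 214]) rotate([-90, 0, 0]) cylinder(h = 158, r = 64);
}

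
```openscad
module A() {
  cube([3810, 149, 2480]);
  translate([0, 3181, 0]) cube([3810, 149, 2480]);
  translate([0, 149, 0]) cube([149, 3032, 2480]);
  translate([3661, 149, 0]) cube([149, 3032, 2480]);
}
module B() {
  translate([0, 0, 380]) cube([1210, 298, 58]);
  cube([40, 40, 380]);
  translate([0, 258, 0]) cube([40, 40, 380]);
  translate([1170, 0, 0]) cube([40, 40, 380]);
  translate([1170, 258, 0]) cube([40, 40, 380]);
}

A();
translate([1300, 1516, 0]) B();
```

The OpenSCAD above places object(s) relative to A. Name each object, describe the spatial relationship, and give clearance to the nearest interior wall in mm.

A is a house frame. B is a bench. The bench sits inside the house frame, centred. The clearance to the nearest interior wall is 1151 mm.

Clearances: x = 1151, y = 1367; minimum 1151 mm.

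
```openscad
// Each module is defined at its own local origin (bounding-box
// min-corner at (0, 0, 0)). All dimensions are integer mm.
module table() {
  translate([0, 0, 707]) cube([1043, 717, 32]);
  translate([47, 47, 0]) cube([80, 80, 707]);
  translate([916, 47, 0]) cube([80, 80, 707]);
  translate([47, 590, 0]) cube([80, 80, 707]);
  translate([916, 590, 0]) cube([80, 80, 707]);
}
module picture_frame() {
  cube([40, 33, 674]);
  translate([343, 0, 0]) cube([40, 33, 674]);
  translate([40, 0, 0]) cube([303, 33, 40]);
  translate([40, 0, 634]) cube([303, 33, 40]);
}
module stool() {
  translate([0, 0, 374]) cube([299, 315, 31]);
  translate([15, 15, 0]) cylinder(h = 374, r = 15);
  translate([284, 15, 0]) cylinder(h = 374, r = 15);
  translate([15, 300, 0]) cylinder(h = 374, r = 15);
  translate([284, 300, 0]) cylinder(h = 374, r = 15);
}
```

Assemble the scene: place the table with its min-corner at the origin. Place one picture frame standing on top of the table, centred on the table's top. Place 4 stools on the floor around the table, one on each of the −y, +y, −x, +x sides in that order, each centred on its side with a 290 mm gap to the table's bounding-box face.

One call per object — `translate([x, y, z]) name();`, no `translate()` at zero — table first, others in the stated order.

table();
translate([330, 342, 739]) picture_frame();
translate([372, -605, 0]) stool();
translate([372, 1007, 0]) stool();
translate([-589, 201, 0]) stool();
translate([1333, 201, 0]) stool();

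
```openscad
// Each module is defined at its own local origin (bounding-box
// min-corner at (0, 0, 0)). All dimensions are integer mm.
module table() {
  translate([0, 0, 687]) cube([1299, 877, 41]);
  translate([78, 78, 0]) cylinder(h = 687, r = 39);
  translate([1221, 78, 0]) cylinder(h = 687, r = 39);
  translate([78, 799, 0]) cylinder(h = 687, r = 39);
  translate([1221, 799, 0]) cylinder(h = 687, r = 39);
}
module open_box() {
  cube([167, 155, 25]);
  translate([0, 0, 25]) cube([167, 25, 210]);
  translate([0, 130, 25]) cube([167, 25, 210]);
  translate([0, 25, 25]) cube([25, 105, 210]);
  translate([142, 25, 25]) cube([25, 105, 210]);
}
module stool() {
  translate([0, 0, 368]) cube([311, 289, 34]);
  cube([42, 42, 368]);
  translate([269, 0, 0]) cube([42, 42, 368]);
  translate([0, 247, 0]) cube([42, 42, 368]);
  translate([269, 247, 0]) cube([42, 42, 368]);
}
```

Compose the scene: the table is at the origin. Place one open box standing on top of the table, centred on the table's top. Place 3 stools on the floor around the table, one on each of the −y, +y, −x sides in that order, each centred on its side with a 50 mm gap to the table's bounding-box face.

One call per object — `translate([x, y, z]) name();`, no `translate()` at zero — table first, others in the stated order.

table();
translate([566, 361, 728]) open_box();
translate([494, -339, 0]) stool();
translate([494, 927, 0]) stool();
translate([-361, 294, 0]) stool();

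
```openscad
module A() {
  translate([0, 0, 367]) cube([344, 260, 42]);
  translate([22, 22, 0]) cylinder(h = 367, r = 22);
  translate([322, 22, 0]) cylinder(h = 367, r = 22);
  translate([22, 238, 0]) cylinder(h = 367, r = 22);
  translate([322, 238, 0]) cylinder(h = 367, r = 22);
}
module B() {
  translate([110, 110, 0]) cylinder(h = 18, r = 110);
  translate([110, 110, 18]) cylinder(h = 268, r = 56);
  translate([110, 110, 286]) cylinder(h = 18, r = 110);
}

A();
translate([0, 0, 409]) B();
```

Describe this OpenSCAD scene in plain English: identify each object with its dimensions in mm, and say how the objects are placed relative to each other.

A is a four-legged stool. The seat is 344×260 mm, 42 mm thick, top at z = 409 mm. It stands on four round legs, each 44 mm in diameter, from z = 0 to the seat underside, each leg's axis is inset half a diameter from the nearest pair of seat edges (so the leg's bounding box is flush with the corner).

B is a spool: two coaxial disc flanges of radius 110 mm and thickness 18 mm, joined by a core cylinder of radius 56 mm and height 268 mm. The lower flange rests on z = 0 and the three cylinders share a vertical axis.

The spool is on top of the stool.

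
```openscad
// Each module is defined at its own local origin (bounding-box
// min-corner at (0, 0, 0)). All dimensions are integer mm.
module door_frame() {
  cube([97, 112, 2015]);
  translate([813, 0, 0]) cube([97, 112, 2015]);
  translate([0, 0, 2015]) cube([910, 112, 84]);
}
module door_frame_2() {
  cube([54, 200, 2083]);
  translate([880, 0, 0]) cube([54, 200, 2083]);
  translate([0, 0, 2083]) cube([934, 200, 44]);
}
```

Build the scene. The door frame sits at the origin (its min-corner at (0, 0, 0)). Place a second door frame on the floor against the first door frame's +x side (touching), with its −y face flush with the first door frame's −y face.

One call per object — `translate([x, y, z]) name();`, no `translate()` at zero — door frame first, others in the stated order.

door_frame();
translate([910, 0, 0]) door_frame_2();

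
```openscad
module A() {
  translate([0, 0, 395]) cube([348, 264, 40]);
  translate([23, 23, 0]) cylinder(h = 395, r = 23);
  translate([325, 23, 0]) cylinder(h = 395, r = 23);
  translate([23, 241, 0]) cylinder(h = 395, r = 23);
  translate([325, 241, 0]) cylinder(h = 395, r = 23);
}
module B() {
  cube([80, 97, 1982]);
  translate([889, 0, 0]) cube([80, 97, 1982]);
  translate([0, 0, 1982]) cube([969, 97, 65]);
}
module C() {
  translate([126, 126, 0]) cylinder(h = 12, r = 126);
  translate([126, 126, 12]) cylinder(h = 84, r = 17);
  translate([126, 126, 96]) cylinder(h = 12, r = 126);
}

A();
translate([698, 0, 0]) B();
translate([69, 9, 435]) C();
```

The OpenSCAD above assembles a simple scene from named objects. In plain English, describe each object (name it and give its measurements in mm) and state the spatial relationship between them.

A is a four-legged stool. The seat is 348×264 mm, 40 mm thick, top at z = 435 mm. It stands on four round legs, each 46 mm in diameter, from z = 0 to the seat underside, each leg's axis is inset half a diameter from the nearest pair of seat edges (so the leg's bounding box is flush with the corner).

B is a door frame. The clear opening is 809 mm wide and 1982 mm high. Two 80 mm wide jambs, 97 mm deep, stand either side of the opening from the floor to the top of the opening. A 65 mm thick head sits across the top of both jambs, spanning the full outside width of the frame.

C is a spool: two coaxial disc flanges of radius 126 mm and thickness 12 mm, joined by a core cylinder of radius 17 mm and height 84 mm. The lower flange rests on z = 0 and the three cylinders share a vertical axis.

The door frame is on the floor beside the stool on its +x side. The spool is on top of the stool.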